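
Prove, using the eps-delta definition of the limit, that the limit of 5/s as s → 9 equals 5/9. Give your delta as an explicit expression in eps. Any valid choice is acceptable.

Let eps > 0. We seek delta > 0 such that 0 < |s − 9| < delta implies |5/s − (5/9)| < eps.
|5/s − (5/9)| = 5·|9 − s|/(9·|s|) = 5|s − 9|/(9|s|).
Require delta ≤ 9/2 so that |s| > 9 − 9/2 = 9/2, hence 9|s| > 81/2.
Then |5/s − (5/9)| < 5|s − 9|/(81/2), which is < eps when |s − 9| < (81/10)eps.
Take delta = min(9/2, (81/10)eps). Then 0 < |s − 9| < delta gives both |s − 9| < 9/2 and |s − 9| < (81/10)eps, so |5/s − (5/9)| < eps.

delta = min(9/2, (81/10)eps)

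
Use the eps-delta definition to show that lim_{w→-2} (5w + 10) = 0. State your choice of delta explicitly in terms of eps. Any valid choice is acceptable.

Let eps > 0. We need delta > 0 so that 0 < |w + 2| < delta implies |(5w + 10)| < eps.
Since (5w + 10) = 5(w + 2), we have |(5w + 10)| = 5|w + 2|.
So 5|w + 2| < eps exactly when |w + 2| < eps/5.
Choosing delta = eps/5 gives |(5w + 10)| = 5|w + 2| < eps whenever |w + 2| < delta.

delta = eps/5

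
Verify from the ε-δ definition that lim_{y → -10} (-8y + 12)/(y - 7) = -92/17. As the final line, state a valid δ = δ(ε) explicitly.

δ = min(17/2, (289/88)ε)

Fix ε > 0. We want δ > 0 with 0 < |y + 10| < δ ⇒ |(-8y + 12)/(y - 7) + 92/17| < ε.
Combining over a common denominator, (-8y + 12)/(y - 7) + 92/17 = [(-8y + 12)·(-17) − 92·(y - 7)] / [(-17)·(y - 7)] = 44(y + 10) / ((-17)(y - 7)).
So |(-8y + 12)/(y - 7) + 92/17| = 44|y + 10| / (17·|y − 7|).
Require δ ≤ 17/2, so |y − 7| ≥ |-17| − |y + 10| > 17 − 17/2 = 17/2.
Hence |(-8y + 12)/(y - 7) + 92/17| < 44|y + 10|/(17·(17/2)) = (88/289)|y + 10|, which is < ε once |y + 10| < (289/88)ε.
Take δ = min(17/2, (289/88)ε). Then 0 < |y + 10| < δ forces both bounds, so |(-8y + 12)/(y - 7) + 92/17| < ε.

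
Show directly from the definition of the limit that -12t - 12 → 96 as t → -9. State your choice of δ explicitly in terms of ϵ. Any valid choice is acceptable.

Suppose ϵ > 0. We need δ > 0 so that 0 < |t + 9| < δ implies |(-12t - 12) − 96| < ϵ.
|(-12t - 12) − 96| = |-12t - 108| = 12|t + 9|.
Thus it suffices that |t + 9| < ϵ/12.
Take δ = ϵ/12. If 0 < |t + 9| < δ then |(-12t - 12) − 96| = 12|t + 9| < 12·(ϵ/12) = ϵ.

δ = ϵ/12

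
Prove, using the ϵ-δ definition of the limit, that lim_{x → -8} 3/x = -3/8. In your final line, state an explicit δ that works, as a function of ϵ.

Let ϵ > 0 be given. We seek δ > 0 such that 0 < |x + 8| < δ implies |3/x + 3/8| < ϵ.
|3/x + 3/8| = 3·|-8 − x|/(8·|x|) = 3|x + 8|/(8|x|).
Restrict δ ≤ 4. Then |x + 8| < 4 gives |x| > 4, so 8|x| > 32.
Then |3/x + 3/8| < 3|x + 8|/32, which is < ϵ when |x + 8| < (32/3)ϵ.
Take δ = min(4, (32/3)ϵ). Then 0 < |x + 8| < δ gives both |x + 8| < 4 and |x + 8| < (32/3)ϵ, so |3/x + 3/8| < ϵ.

δ = min(4, (32/3)ϵ)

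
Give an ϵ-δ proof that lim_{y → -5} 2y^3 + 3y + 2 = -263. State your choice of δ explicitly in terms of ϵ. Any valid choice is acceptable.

Let ϵ > 0 be given. We want δ > 0 such that 0 < |y + 5| < δ implies |(2y^3 + 3y + 2) + 263| < ϵ.
(2y^3 + 3y + 2) + 263 = 2y^3 + 3y + 265 = (y + 5)(2y^2 - 10y + 53).
So |(2y^3 + 3y + 2) + 263| = |y + 5|·|2y^2 - 10y + 53|.
Assume first that |y + 5| < 1, so |y| < 6. Then |2y^2 - 10y + 53| ≤ 2·6^2 + 10·6 + 53 = 185.
Hence |(2y^3 + 3y + 2) + 263| ≤ 185|y + 5| < ϵ provided |y + 5| < ϵ/185.
Take δ = min(1, ϵ/185). Then 0 < |y + 5| < δ gives both |y + 5| < 1 and |y + 5| < ϵ/185, so |(2y^3 + 3y + 2) + 263| < ϵ.

δ = min(1, ϵ/185)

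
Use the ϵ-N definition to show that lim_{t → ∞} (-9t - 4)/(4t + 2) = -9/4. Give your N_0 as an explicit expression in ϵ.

N_0 = (1/8)/ϵ

Let ϵ > 0 be given. We seek N_0 > 0 such that t > N_0 implies |(-9t - 4)/(4t + 2) + 9/4| < ϵ.
(-9t - 4)/(4t + 2) + 9/4 = (4(-9t - 4) − (-9)(4t + 2)) / (4(4t + 2)) = 2/(4(4t + 2)).
For t > 0 we have 4t + 2 > 4t, so |(-9t - 4)/(4t + 2) + 9/4| = 2/(4(4t + 2)) < 2/(4·4t) = (1/8)/t.
Thus |(-9t - 4)/(4t + 2) + 9/4| < ϵ whenever t > (1/8)/ϵ.
Take N_0 = (1/8)/ϵ. If t > N_0 then |(-9t - 4)/(4t + 2) + 9/4| < (1/8)/t < ϵ.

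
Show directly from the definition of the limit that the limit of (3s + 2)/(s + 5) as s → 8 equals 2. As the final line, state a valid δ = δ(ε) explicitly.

Suppose ε > 0. We want δ > 0 with 0 < |s − 8| < δ ⇒ |(3s + 2)/(s + 5) − 2| < ε.
Combining over a common denominator, (3s + 2)/(s + 5) − 2 = [(3s + 2)·13 − 26·(s + 5)] / [13·(s + 5)] = 13(s − 8) / (13(s + 5)).
So |(3s + 2)/(s + 5) − 2| = 13|s − 8| / (13·|s + 5|).
Require δ ≤ 13/2, so |s + 5| ≥ |13| − |s − 8| > 13 − 13/2 = 13/2.
Hence |(3s + 2)/(s + 5) − 2| < 13|s − 8|/(13·(13/2)) = (2/13)|s − 8|, which is < ε once |s − 8| < (13/2)ε.
Take δ = min(13/2, (13/2)ε). Then 0 < |s − 8| < δ forces both bounds, so |(3s + 2)/(s + 5) − 2| < ε.

δ = min(13/2, (13/2)ε)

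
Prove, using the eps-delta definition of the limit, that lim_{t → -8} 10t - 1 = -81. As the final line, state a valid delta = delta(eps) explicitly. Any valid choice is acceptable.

Fix eps > 0. We need delta > 0 so that 0 < |t + 8| < delta implies |(10t - 1) + 81| < eps.
|(10t - 1) + 81| = |10t + 80| = 10|t + 8|.
So 10|t + 8| < eps exactly when |t + 8| < eps/10.
Take delta = eps/10. If 0 < |t + 8| < delta then |(10t - 1) + 81| = 10|t + 8| < 10·(eps/10) = eps.

delta = eps/10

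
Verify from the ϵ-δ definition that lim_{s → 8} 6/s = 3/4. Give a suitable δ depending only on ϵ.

δ = min(4, (16/3)ϵ)

Let ϵ > 0 be given. We seek δ > 0 such that 0 < |s − 8| < δ implies |6/s − (3/4)| < ϵ.
|6/s − (3/4)| = 6·|8 − s|/(8·|s|) = 6|s − 8|/(8|s|).
Restrict δ ≤ 4. Then |s − 8| < 4 gives |s| > 4, so 8|s| > 32.
Then |6/s − (3/4)| < 6|s − 8|/32, which is < ϵ when |s − 8| < (16/3)ϵ.
Take δ = min(4, (16/3)ϵ). Then 0 < |s − 8| < δ gives both |s − 8| < 4 and |s − 8| < (16/3)ϵ, so |6/s − (3/4)| < ϵ.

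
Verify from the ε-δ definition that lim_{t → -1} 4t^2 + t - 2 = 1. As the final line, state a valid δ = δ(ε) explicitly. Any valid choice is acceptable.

δ = min(1, ε/11)

Let ε > 0 be given. We want δ > 0 such that 0 < |t + 1| < δ implies |(4t^2 + t - 2) − 1| < ε.
(4t^2 + t - 2) − 1 = 4t^2 + t - 3 = (t + 1)(4t - 3).
So |(4t^2 + t - 2) − 1| = |t + 1|·|4t - 3|.
Assume first that |t + 1| < 1, so |t| < 2. Then |4t - 3| ≤ 4·2 + 3 = 11.
Hence |(4t^2 + t - 2) − 1| ≤ 11|t + 1| < ε provided |t + 1| < ε/11.
Choosing δ = min(1, ε/11) ensures both conditions, hence |(4t^2 + t - 2) − 1| < ε.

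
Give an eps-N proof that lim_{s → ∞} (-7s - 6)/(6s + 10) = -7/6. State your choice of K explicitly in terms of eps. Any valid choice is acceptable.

Fix eps > 0. We seek K > 0 such that s > K implies |(-7s - 6)/(6s + 10) + 7/6| < eps.
(-7s - 6)/(6s + 10) + 7/6 = (6(-7s - 6) − (-7)(6s + 10)) / (6(6s + 10)) = 34/(6(6s + 10)).
For s > 0 we have 6s + 10 > 6s, so |(-7s - 6)/(6s + 10) + 7/6| = 34/(6(6s + 10)) < 34/(6·6s) = (17/18)/s.
Thus |(-7s - 6)/(6s + 10) + 7/6| < eps whenever s > (17/18)/eps.
Take K = (17/18)/eps. If s > K then |(-7s - 6)/(6s + 10) + 7/6| < (17/18)/s < eps.

K = (17/18)/eps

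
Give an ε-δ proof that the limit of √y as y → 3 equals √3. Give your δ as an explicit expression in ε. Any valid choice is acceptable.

Let ε > 0. We want δ > 0 such that 0 < |y − 3| < δ implies |√y − √3| < ε.
Rationalise: √y − √3 = (y − 3)/(√y + √3), so |√y − √3| = |y − 3|/(√y + √3).
Restrict δ ≤ 3 so that |y − 3| < 3 forces y > 0, and then √y + √3 > √3.
Hence |√y − √3| < |y − 3|/√3, which is < ε once |y − 3| < √3·ε.
Take δ = min(3, √3·ε). If 0 < |y − 3| < δ then y > 0 and |√y − √3| < |y − 3|/√3 < ε.

δ = min(3, √3·ε)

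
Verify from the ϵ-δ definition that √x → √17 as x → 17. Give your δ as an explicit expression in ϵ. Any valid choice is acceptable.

δ = min(17, √17·ϵ)

Let ϵ > 0. We want δ > 0 such that 0 < |x − 17| < δ implies |√x − √17| < ϵ.
Rationalise: √x − √17 = (x − 17)/(√x + √17), so |√x − √17| = |x − 17|/(√x + √17).
Restrict δ ≤ 17 so that |x − 17| < 17 forces x > 0, and then √x + √17 > √17.
Hence |√x − √17| < |x − 17|/√17, which is < ϵ once |x − 17| < √17·ϵ.
Take δ = min(17, √17·ϵ). If 0 < |x − 17| < δ then x > 0 and |√x − √17| < |x − 17|/√17 < ϵ.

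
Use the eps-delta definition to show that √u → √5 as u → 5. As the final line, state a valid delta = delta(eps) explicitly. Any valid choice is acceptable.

delta = min(5, √5·eps)

Let eps > 0 be given. We want delta > 0 such that 0 < |u − 5| < delta implies |√u − √5| < eps.
Rationalise: √u − √5 = (u − 5)/(√u + √5), so |√u − √5| = |u − 5|/(√u + √5).
Restrict delta ≤ 5 so that |u − 5| < 5 forces u > 0, and then √u + √5 > √5.
Hence |√u − √5| < |u − 5|/√5, which is < eps once |u − 5| < √5·eps.
Take delta = min(5, √5·eps). If 0 < |u − 5| < delta then u > 0 and |√u − √5| < |u − 5|/√5 < eps.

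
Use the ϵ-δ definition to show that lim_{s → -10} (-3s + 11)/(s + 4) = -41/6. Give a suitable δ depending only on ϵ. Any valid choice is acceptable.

δ = min(3, (18/23)ϵ)

Let ϵ > 0 be given. We want δ > 0 with 0 < |s + 10| < δ ⇒ |(-3s + 11)/(s + 4) + 41/6| < ϵ.
Combining over a common denominator, (-3s + 11)/(s + 4) + 41/6 = [(-3s + 11)·(-6) − 41·(s + 4)] / [(-6)·(s + 4)] = -23(s + 10) / ((-6)(s + 4)).
So |(-3s + 11)/(s + 4) + 41/6| = 23|s + 10| / (6·|s + 4|).
Require δ ≤ 3, so |s + 4| ≥ |-6| − |s + 10| > 6 − 3 = 3.
Hence |(-3s + 11)/(s + 4) + 41/6| < 23|s + 10|/(6·3) = (23/18)|s + 10|, which is < ϵ once |s + 10| < (18/23)ϵ.
Take δ = min(3, (18/23)ϵ). Then 0 < |s + 10| < δ forces both bounds, so |(-3s + 11)/(s + 4) + 41/6| < ϵ.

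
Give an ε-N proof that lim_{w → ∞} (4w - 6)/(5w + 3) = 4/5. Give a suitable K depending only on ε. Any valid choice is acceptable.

K = (42/25)/ε

Let ε > 0 be given. We seek K > 0 such that w > K implies |(4w - 6)/(5w + 3) − (4/5)| < ε.
(4w - 6)/(5w + 3) − (4/5) = (5(4w - 6) − 4(5w + 3)) / (5(5w + 3)) = -42/(5(5w + 3)).
For w > 0 we have 5w + 3 > 5w, so |(4w - 6)/(5w + 3) − (4/5)| = 42/(5(5w + 3)) < 42/(5·5w) = (42/25)/w.
Thus |(4w - 6)/(5w + 3) − (4/5)| < ε whenever w > (42/25)/ε.
Take K = (42/25)/ε. If w > K then |(4w - 6)/(5w + 3) − (4/5)| < (42/25)/w < ε.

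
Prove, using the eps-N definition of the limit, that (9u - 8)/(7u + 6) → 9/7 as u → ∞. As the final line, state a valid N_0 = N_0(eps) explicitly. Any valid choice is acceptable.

N_0 = (110/49)/eps

Fix eps > 0. We seek N_0 > 0 such that u > N_0 implies |(9u - 8)/(7u + 6) − (9/7)| < eps.
(9u - 8)/(7u + 6) − (9/7) = (7(9u - 8) − 9(7u + 6)) / (7(7u + 6)) = -110/(7(7u + 6)).
For u > 0 we have 7u + 6 > 7u, so |(9u - 8)/(7u + 6) − (9/7)| = 110/(7(7u + 6)) < 110/(7·7u) = (110/49)/u.
Thus |(9u - 8)/(7u + 6) − (9/7)| < eps whenever u > (110/49)/eps.
Take N_0 = (110/49)/eps. If u > N_0 then |(9u - 8)/(7u + 6) − (9/7)| < (110/49)/u < eps.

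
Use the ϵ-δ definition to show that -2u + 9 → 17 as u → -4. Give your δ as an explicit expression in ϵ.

Let ϵ > 0 be given. We need δ > 0 so that 0 < |u + 4| < δ implies |(-2u + 9) − 17| < ϵ.
Since (-2u + 9) − 17 = -2(u + 4), we have |(-2u + 9) − 17| = 2|u + 4|.
Thus it suffices that |u + 4| < ϵ/2.
Choosing δ = ϵ/2 gives |(-2u + 9) − 17| = 2|u + 4| < ϵ whenever |u + 4| < δ.

δ = ϵ/2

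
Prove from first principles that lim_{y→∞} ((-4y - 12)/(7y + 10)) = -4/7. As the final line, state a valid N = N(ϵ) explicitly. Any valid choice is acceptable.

Let ϵ > 0. We seek N > 0 such that y > N implies |(-4y - 12)/(7y + 10) + 4/7| < ϵ.
(-4y - 12)/(7y + 10) + 4/7 = (7(-4y - 12) − (-4)(7y + 10)) / (7(7y + 10)) = -44/(7(7y + 10)).
For y > 0 we have 7y + 10 > 7y, so |(-4y - 12)/(7y + 10) + 4/7| = 44/(7(7y + 10)) < 44/(7·7y) = (44/49)/y.
Thus |(-4y - 12)/(7y + 10) + 4/7| < ϵ whenever y > (44/49)/ϵ.
Take N = (44/49)/ϵ. If y > N then |(-4y - 12)/(7y + 10) + 4/7| < (44/49)/y < ϵ.

N = (44/49)/ϵ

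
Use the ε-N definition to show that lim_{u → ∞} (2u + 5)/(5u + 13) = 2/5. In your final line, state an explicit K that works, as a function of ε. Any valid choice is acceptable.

Fix ε > 0. We seek K > 0 such that u > K implies |(2u + 5)/(5u + 13) − (2/5)| < ε.
(2u + 5)/(5u + 13) − (2/5) = (5(2u + 5) − 2(5u + 13)) / (5(5u + 13)) = -1/(5(5u + 13)).
For u > 0 we have 5u + 13 > 5u, so |(2u + 5)/(5u + 13) − (2/5)| = 1/(5(5u + 13)) < 1/(5·5u) = (1/25)/u.
Thus |(2u + 5)/(5u + 13) − (2/5)| < ε whenever u > (1/25)/ε.
Take K = (1/25)/ε. If u > K then |(2u + 5)/(5u + 13) − (2/5)| < (1/25)/u < ε.

K = (1/25)/ε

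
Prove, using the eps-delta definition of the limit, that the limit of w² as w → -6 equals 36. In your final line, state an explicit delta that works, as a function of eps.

Suppose eps > 0. We seek delta > 0 with 0 < |w + 6| < delta ⇒ |w² − 36| < eps.
Factor: w² − 36 = (w + 6)(w - 6), so |w² − 36| = |w + 6|·|w - 6|.
Impose delta ≤ 2 so that |w| < 8; then |w - 6| ≤ 14.
Hence |w² − 36| ≤ 14|w + 6|, which is < eps once |w + 6| < eps/14.
Take delta = min(2, eps/14). If 0 < |w + 6| < delta then both bounds hold and |w² − 36| ≤ 14|w + 6| < 14·(eps/14) = eps.

delta = min(2, eps/14)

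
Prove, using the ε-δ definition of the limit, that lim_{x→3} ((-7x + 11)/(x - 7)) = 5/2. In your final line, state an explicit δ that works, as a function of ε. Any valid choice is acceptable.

δ = min(2, (4/19)ε)

Let ε > 0. We want δ > 0 with 0 < |x − 3| < δ ⇒ |(-7x + 11)/(x - 7) − (5/2)| < ε.
Combining over a common denominator, (-7x + 11)/(x - 7) − (5/2) = [(-7x + 11)·(-4) − (-10)·(x - 7)] / [(-4)·(x - 7)] = 38(x − 3) / ((-4)(x - 7)).
So |(-7x + 11)/(x - 7) − (5/2)| = 38|x − 3| / (4·|x − 7|).
Restrict δ ≤ 2. Then |x − 3| < 2 gives |x − 7| = |(x − 3) + (-4)| ≥ 4 − 2 = 2.
Hence |(-7x + 11)/(x - 7) − (5/2)| < 38|x − 3|/(4·2) = (19/4)|x − 3|, which is < ε once |x − 3| < (4/19)ε.
Take δ = min(2, (4/19)ε). Then 0 < |x − 3| < δ forces both bounds, so |(-7x + 11)/(x - 7) − (5/2)| < ε.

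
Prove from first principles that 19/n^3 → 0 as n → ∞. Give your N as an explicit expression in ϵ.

N = (19/ϵ)^{1/3}

Suppose ϵ > 0. For n ≥ 1, |19/n^3 − 0| = 19/n^3.
19/n^3 < ϵ ⇔ n^3 > 19/ϵ ⇔ n > (19/ϵ)^{1/3}.
Take N = (19/ϵ)^{1/3}. Then n > N implies 19/n^3 < ϵ.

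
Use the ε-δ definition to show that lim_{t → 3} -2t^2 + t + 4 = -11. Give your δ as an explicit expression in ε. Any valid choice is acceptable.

δ = min(1, ε/13)

Let ε > 0. We want δ > 0 such that 0 < |t − 3| < δ implies |(-2t^2 + t + 4) + 11| < ε.
(-2t^2 + t + 4) + 11 = -2t^2 + t + 15 = (t − 3)(-2t - 5).
So |(-2t^2 + t + 4) + 11| = |t − 3|·|-2t - 5|.
Require δ ≤ 1. Then |t − 3| < 1 gives |t| < 4, and by the triangle inequality |-2t - 5| ≤ 2·4 + 5 = 13.
Hence |(-2t^2 + t + 4) + 11| ≤ 13|t − 3| < ε provided |t − 3| < ε/13.
Choosing δ = min(1, ε/13) ensures both conditions, hence |(-2t^2 + t + 4) + 11| < ε.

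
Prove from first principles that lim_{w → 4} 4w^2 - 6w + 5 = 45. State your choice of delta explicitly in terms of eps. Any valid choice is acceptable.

Let eps > 0. We want delta > 0 such that 0 < |w − 4| < delta implies |(4w^2 - 6w + 5) − 45| < eps.
(4w^2 - 6w + 5) − 45 = 4w^2 - 6w - 40 = (w − 4)(4w + 10).
So |(4w^2 - 6w + 5) − 45| = |w − 4|·|4w + 10|.
Assume first that |w − 4| < 1, so |w| < 5. Then |4w + 10| ≤ 4·5 + 10 = 30.
Hence |(4w^2 - 6w + 5) − 45| ≤ 30|w − 4| < eps provided |w − 4| < eps/30.
Take delta = min(1, eps/30). Then 0 < |w − 4| < delta gives both |w − 4| < 1 and |w − 4| < eps/30, so |(4w^2 - 6w + 5) − 45| < eps.

delta = min(1, eps/30)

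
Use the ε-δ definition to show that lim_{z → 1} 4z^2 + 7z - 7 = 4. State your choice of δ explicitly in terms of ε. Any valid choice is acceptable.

Fix ε > 0. We want δ > 0 such that 0 < |z − 1| < δ implies |(4z^2 + 7z - 7) − 4| < ε.
(4z^2 + 7z - 7) − 4 = 4z^2 + 7z - 11 = (z − 1)(4z + 11).
So |(4z^2 + 7z - 7) − 4| = |z − 1|·|4z + 11|.
Assume first that |z − 1| < 1, so |z| < 2. Then |4z + 11| ≤ 4·2 + 11 = 19.
Hence |(4z^2 + 7z - 7) − 4| ≤ 19|z − 1| < ε provided |z − 1| < ε/19.
Choosing δ = min(1, ε/19) ensures both conditions, hence |(4z^2 + 7z - 7) − 4| < ε.

δ = min(1, ε/19)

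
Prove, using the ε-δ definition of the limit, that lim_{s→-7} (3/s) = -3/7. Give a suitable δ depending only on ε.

Let ε > 0. We seek δ > 0 such that 0 < |s + 7| < δ implies |3/s + 3/7| < ε.
|3/s + 3/7| = 3·|-7 − s|/(7·|s|) = 3|s + 7|/(7|s|).
Require δ ≤ 7/2 so that |s| > 7 − 7/2 = 7/2, hence 7|s| > 49/2.
Then |3/s + 3/7| < 3|s + 7|/(49/2), which is < ε when |s + 7| < (49/6)ε.
Take δ = min(7/2, (49/6)ε). Then 0 < |s + 7| < δ gives both |s + 7| < 7/2 and |s + 7| < (49/6)ε, so |3/s + 3/7| < ε.

δ = min(7/2, (49/6)ε)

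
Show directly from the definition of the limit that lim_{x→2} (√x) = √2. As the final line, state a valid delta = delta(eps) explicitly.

Fix eps > 0. We want delta > 0 such that 0 < |x − 2| < delta implies |√x − √2| < eps.
Multiplying by the conjugate, |√x − √2| = |x − 2|/(√x + √2).
Restrict delta ≤ 2 so that |x − 2| < 2 forces x > 0, and then √x + √2 > √2.
Hence |√x − √2| < |x − 2|/√2, which is < eps once |x − 2| < √2·eps.
Take delta = min(2, √2·eps). If 0 < |x − 2| < delta then x > 0 and |√x − √2| < |x − 2|/√2 < eps.

delta = min(2, √2·eps)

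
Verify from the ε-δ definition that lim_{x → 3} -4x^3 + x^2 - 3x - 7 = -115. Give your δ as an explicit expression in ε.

Let ε > 0 be given. We want δ > 0 such that 0 < |x − 3| < δ implies |(-4x^3 + x^2 - 3x - 7) + 115| < ε.
(-4x^3 + x^2 - 3x - 7) + 115 = -4x^3 + x^2 - 3x + 108 = (x − 3)(-4x^2 - 11x - 36).
So |(-4x^3 + x^2 - 3x - 7) + 115| = |x − 3|·|-4x^2 - 11x - 36|.
Require δ ≤ 2. Then |x − 3| < 2 gives |x| < 5, and by the triangle inequality |-4x^2 - 11x - 36| ≤ 4·5^2 + 11·5 + 36 = 191.
Hence |(-4x^3 + x^2 - 3x - 7) + 115| ≤ 191|x − 3| < ε provided |x − 3| < ε/191.
Choosing δ = min(2, ε/191) ensures both conditions, hence |(-4x^3 + x^2 - 3x - 7) + 115| < ε.

δ = min(2, ε/191)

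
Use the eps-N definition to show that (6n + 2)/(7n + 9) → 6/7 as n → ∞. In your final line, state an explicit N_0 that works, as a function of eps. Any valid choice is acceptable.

Suppose eps > 0. For n ≥ 1, |(6n + 2)/(7n + 9) − (6/7)| = |-40|/(7(7n + 9)) = 40/(7(7n + 9)).
Since 7n + 9 ≥ 7n for n ≥ 1, this is ≤ 40/(7·7n) = (40/49)/n.
So |(6n + 2)/(7n + 9) − (6/7)| < eps whenever n > (40/49)/eps.
Take N_0 = (40/49)/eps. If n > N_0 then |(6n + 2)/(7n + 9) − (6/7)| ≤ (40/49)/n < eps.

N_0 = (40/49)/eps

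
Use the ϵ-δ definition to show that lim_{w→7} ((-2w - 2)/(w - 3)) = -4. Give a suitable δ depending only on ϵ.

δ = min(2, ϵ)

Fix ϵ > 0. We want δ > 0 with 0 < |w − 7| < δ ⇒ |(-2w - 2)/(w - 3) + 4| < ϵ.
Combining over a common denominator, (-2w - 2)/(w - 3) + 4 = [(-2w - 2)·4 − (-16)·(w - 3)] / [4·(w - 3)] = 8(w − 7) / (4(w - 3)).
So |(-2w - 2)/(w - 3) + 4| = 8|w − 7| / (4·|w − 3|).
Restrict δ ≤ 2. Then |w − 7| < 2 gives |w − 3| = |(w − 7) + 4| ≥ 4 − 2 = 2.
Hence |(-2w - 2)/(w - 3) + 4| < 8|w − 7|/(4·2) = |w − 7|, which is < ϵ once |w − 7| < ϵ.
Take δ = min(2, ϵ). Then 0 < |w − 7| < δ forces both bounds, so |(-2w - 2)/(w - 3) + 4| < ϵ.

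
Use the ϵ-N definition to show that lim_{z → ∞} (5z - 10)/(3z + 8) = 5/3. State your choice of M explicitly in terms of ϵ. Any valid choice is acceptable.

M = (70/9)/ϵ

Let ϵ > 0. We seek M > 0 such that z > M implies |(5z - 10)/(3z + 8) − (5/3)| < ϵ.
(5z - 10)/(3z + 8) − (5/3) = (3(5z - 10) − 5(3z + 8)) / (3(3z + 8)) = -70/(3(3z + 8)).
For z > 0 we have 3z + 8 > 3z, so |(5z - 10)/(3z + 8) − (5/3)| = 70/(3(3z + 8)) < 70/(3·3z) = (70/9)/z.
Thus |(5z - 10)/(3z + 8) − (5/3)| < ϵ whenever z > (70/9)/ϵ.
Take M = (70/9)/ϵ. If z > M then |(5z - 10)/(3z + 8) − (5/3)| < (70/9)/z < ϵ.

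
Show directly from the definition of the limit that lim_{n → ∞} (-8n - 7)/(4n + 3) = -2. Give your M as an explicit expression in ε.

Fix ε > 0. For n ≥ 1, |(-8n - 7)/(4n + 3) + 2| = |-4|/(4(4n + 3)) = 4/(4(4n + 3)).
Since 4n + 3 ≥ 4n for n ≥ 1, this is ≤ 4/(4·4n) = (1/4)/n.
So |(-8n - 7)/(4n + 3) + 2| < ε whenever n > (1/4)/ε.
Take M = (1/4)/ε. If n > M then |(-8n - 7)/(4n + 3) + 2| ≤ (1/4)/n < ε.

M = (1/4)/ε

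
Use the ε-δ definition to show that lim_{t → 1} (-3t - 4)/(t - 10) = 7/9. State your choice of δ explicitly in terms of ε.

Fix ε > 0. We want δ > 0 with 0 < |t − 1| < δ ⇒ |(-3t - 4)/(t - 10) − (7/9)| < ε.
Combining over a common denominator, (-3t - 4)/(t - 10) − (7/9) = [(-3t - 4)·(-9) − (-7)·(t - 10)] / [(-9)·(t - 10)] = 34(t − 1) / ((-9)(t - 10)).
So |(-3t - 4)/(t - 10) − (7/9)| = 34|t − 1| / (9·|t − 10|).
Require δ ≤ 9/2, so |t − 10| ≥ |-9| − |t − 1| > 9 − 9/2 = 9/2.
Hence |(-3t - 4)/(t - 10) − (7/9)| < 34|t − 1|/(9·(9/2)) = (68/81)|t − 1|, which is < ε once |t − 1| < (81/68)ε.
Take δ = min(9/2, (81/68)ε). Then 0 < |t − 1| < δ forces both bounds, so |(-3t - 4)/(t - 10) − (7/9)| < ε.

δ = min(9/2, (81/68)ε)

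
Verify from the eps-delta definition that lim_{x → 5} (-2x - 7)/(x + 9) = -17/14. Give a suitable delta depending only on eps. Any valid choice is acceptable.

delta = min(7, (98/11)eps)

Let eps > 0 be given. We want delta > 0 with 0 < |x − 5| < delta ⇒ |(-2x - 7)/(x + 9) + 17/14| < eps.
Combining over a common denominator, (-2x - 7)/(x + 9) + 17/14 = [(-2x - 7)·14 − (-17)·(x + 9)] / [14·(x + 9)] = -11(x − 5) / (14(x + 9)).
So |(-2x - 7)/(x + 9) + 17/14| = 11|x − 5| / (14·|x + 9|).
Require delta ≤ 7, so |x + 9| ≥ |14| − |x − 5| > 14 − 7 = 7.
Hence |(-2x - 7)/(x + 9) + 17/14| < 11|x − 5|/(14·7) = (11/98)|x − 5|, which is < eps once |x − 5| < (98/11)eps.
Take delta = min(7, (98/11)eps). Then 0 < |x − 5| < delta forces both bounds, so |(-2x - 7)/(x + 9) + 17/14| < eps.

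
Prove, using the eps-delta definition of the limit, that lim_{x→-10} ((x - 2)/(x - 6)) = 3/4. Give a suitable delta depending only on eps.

Let eps > 0. We want delta > 0 with 0 < |x + 10| < delta ⇒ |(x - 2)/(x - 6) − (3/4)| < eps.
Combining over a common denominator, (x - 2)/(x - 6) − (3/4) = [(x - 2)·(-16) − (-12)·(x - 6)] / [(-16)·(x - 6)] = -4(x + 10) / ((-16)(x - 6)).
So |(x - 2)/(x - 6) − (3/4)| = 4|x + 10| / (16·|x − 6|).
Restrict delta ≤ 8. Then |x + 10| < 8 gives |x − 6| = |(x + 10) + (-16)| ≥ 16 − 8 = 8.
Hence |(x - 2)/(x - 6) − (3/4)| < 4|x + 10|/(16·8) = (1/32)|x + 10|, which is < eps once |x + 10| < 32eps.
Take delta = min(8, 32eps). Then 0 < |x + 10| < delta forces both bounds, so |(x - 2)/(x - 6) − (3/4)| < eps.

delta = min(8, 32eps)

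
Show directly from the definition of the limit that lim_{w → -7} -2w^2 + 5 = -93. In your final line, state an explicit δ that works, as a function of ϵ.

δ = min(1, ϵ/30)

Suppose ϵ > 0. We want δ > 0 such that 0 < |w + 7| < δ implies |(-2w^2 + 5) + 93| < ϵ.
(-2w^2 + 5) + 93 = -2w^2 + 98 = (w + 7)(-2w + 14).
So |(-2w^2 + 5) + 93| = |w + 7|·|-2w + 14|.
Require δ ≤ 1. Then |w + 7| < 1 gives |w| < 8, and by the triangle inequality |-2w + 14| ≤ 2·8 + 14 = 30.
Hence |(-2w^2 + 5) + 93| ≤ 30|w + 7| < ϵ provided |w + 7| < ϵ/30.
Take δ = min(1, ϵ/30). Then 0 < |w + 7| < δ gives both |w + 7| < 1 and |w + 7| < ϵ/30, so |(-2w^2 + 5) + 93| < ϵ.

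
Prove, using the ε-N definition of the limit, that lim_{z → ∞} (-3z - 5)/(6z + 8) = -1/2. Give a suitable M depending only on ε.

Let ε > 0 be given. We seek M > 0 such that z > M implies |(-3z - 5)/(6z + 8) + 1/2| < ε.
(-3z - 5)/(6z + 8) + 1/2 = (6(-3z - 5) − (-3)(6z + 8)) / (6(6z + 8)) = -6/(6(6z + 8)).
For z > 0 we have 6z + 8 > 6z, so |(-3z - 5)/(6z + 8) + 1/2| = 6/(6(6z + 8)) < 6/(6·6z) = (1/6)/z.
Thus |(-3z - 5)/(6z + 8) + 1/2| < ε whenever z > (1/6)/ε.
Take M = (1/6)/ε. If z > M then |(-3z - 5)/(6z + 8) + 1/2| < (1/6)/z < ε.

M = (1/6)/ε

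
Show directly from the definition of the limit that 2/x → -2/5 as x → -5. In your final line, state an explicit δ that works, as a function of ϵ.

Let ϵ > 0. We seek δ > 0 such that 0 < |x + 5| < δ implies |2/x + 2/5| < ϵ.
|2/x + 2/5| = 2·|-5 − x|/(5·|x|) = 2|x + 5|/(5|x|).
Require δ ≤ 5/2 so that |x| > 5 − 5/2 = 5/2, hence 5|x| > 25/2.
Then |2/x + 2/5| < 2|x + 5|/(25/2), which is < ϵ when |x + 5| < (25/4)ϵ.
Take δ = min(5/2, (25/4)ϵ). Then 0 < |x + 5| < δ gives both |x + 5| < 5/2 and |x + 5| < (25/4)ϵ, so |2/x + 2/5| < ϵ.

δ = min(5/2, (25/4)ϵ)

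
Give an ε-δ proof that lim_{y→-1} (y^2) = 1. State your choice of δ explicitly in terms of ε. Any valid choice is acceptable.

δ = min(1, ε/3)

Let ε > 0 be given. We seek δ > 0 with 0 < |y + 1| < δ ⇒ |y^2 − 1| < ε.
Factor: y^2 − 1 = (y + 1)(y - 1), so |y^2 − 1| = |y + 1|·|y - 1|.
Restrict δ ≤ 1. Then |y + 1| < 1 gives |y| < 2, so by the triangle inequality |y - 1| ≤ 2 + 1 = 3.
Hence |y^2 − 1| ≤ 3|y + 1|, which is < ε once |y + 1| < ε/3.
Take δ = min(1, ε/3). If 0 < |y + 1| < δ then both bounds hold and |y^2 − 1| ≤ 3|y + 1| < 3·(ε/3) = ε.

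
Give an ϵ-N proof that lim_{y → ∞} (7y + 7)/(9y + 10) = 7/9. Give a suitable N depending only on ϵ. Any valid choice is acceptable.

N = (7/81)/ϵ

Fix ϵ > 0. We seek N > 0 such that y > N implies |(7y + 7)/(9y + 10) − (7/9)| < ϵ.
(7y + 7)/(9y + 10) − (7/9) = (9(7y + 7) − 7(9y + 10)) / (9(9y + 10)) = -7/(9(9y + 10)).
For y > 0 we have 9y + 10 > 9y, so |(7y + 7)/(9y + 10) − (7/9)| = 7/(9(9y + 10)) < 7/(9·9y) = (7/81)/y.
Thus |(7y + 7)/(9y + 10) − (7/9)| < ϵ whenever y > (7/81)/ϵ.
Take N = (7/81)/ϵ. If y > N then |(7y + 7)/(9y + 10) − (7/9)| < (7/81)/y < ϵ.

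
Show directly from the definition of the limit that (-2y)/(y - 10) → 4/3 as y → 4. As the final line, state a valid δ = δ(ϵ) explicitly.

Suppose ϵ > 0. We want δ > 0 with 0 < |y − 4| < δ ⇒ |(-2y)/(y - 10) − (4/3)| < ϵ.
Combining over a common denominator, (-2y)/(y - 10) − (4/3) = [(-2y)·(-6) − (-8)·(y - 10)] / [(-6)·(y - 10)] = 20(y − 4) / ((-6)(y - 10)).
So |(-2y)/(y - 10) − (4/3)| = 20|y − 4| / (6·|y − 10|).
Require δ ≤ 3, so |y − 10| ≥ |-6| − |y − 4| > 6 − 3 = 3.
Hence |(-2y)/(y - 10) − (4/3)| < 20|y − 4|/(6·3) = (10/9)|y − 4|, which is < ϵ once |y − 4| < (9/10)ϵ.
Take δ = min(3, (9/10)ϵ). Then 0 < |y − 4| < δ forces both bounds, so |(-2y)/(y - 10) − (4/3)| < ϵ.

δ = min(3, (9/10)ϵ)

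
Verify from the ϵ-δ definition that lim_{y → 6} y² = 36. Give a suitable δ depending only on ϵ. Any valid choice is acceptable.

Let ϵ > 0. We seek δ > 0 with 0 < |y − 6| < δ ⇒ |y² − 36| < ϵ.
Factor: y² − 36 = (y − 6)(y + 6), so |y² − 36| = |y − 6|·|y + 6|.
Impose δ ≤ 1 so that |y| < 7; then |y + 6| ≤ 13.
Hence |y² − 36| ≤ 13|y − 6|, which is < ϵ once |y − 6| < ϵ/13.
Take δ = min(1, ϵ/13). If 0 < |y − 6| < δ then both bounds hold and |y² − 36| ≤ 13|y − 6| < 13·(ϵ/13) = ϵ.

δ = min(1, ϵ/13)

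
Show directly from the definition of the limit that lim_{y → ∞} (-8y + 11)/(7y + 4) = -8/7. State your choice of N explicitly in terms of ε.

N = (109/49)/ε

Let ε > 0. We seek N > 0 such that y > N implies |(-8y + 11)/(7y + 4) + 8/7| < ε.
(-8y + 11)/(7y + 4) + 8/7 = (7(-8y + 11) − (-8)(7y + 4)) / (7(7y + 4)) = 109/(7(7y + 4)).
For y > 0 we have 7y + 4 > 7y, so |(-8y + 11)/(7y + 4) + 8/7| = 109/(7(7y + 4)) < 109/(7·7y) = (109/49)/y.
Thus |(-8y + 11)/(7y + 4) + 8/7| < ε whenever y > (109/49)/ε.
Take N = (109/49)/ε. If y > N then |(-8y + 11)/(7y + 4) + 8/7| < (109/49)/y < ε.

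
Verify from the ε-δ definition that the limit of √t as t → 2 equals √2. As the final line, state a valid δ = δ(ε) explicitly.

δ = min(2, √2·ε)

Fix ε > 0. We want δ > 0 such that 0 < |t − 2| < δ implies |√t − √2| < ε.
Rationalise: √t − √2 = (t − 2)/(√t + √2), so |√t − √2| = |t − 2|/(√t + √2).
Restrict δ ≤ 2 so that |t − 2| < 2 forces t > 0, and then √t + √2 > √2.
Hence |√t − √2| < |t − 2|/√2, which is < ε once |t − 2| < √2·ε.
Take δ = min(2, √2·ε). If 0 < |t − 2| < δ then t > 0 and |√t − √2| < |t − 2|/√2 < ε.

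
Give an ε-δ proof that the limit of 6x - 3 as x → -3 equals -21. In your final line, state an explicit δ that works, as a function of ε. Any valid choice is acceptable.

Suppose ε > 0. We need δ > 0 so that 0 < |x + 3| < δ implies |(6x - 3) + 21| < ε.
|(6x - 3) + 21| = |6x + 18| = 6|x + 3|.
Thus it suffices that |x + 3| < ε/6.
Take δ = ε/6. If 0 < |x + 3| < δ then |(6x - 3) + 21| = 6|x + 3| < 6·(ε/6) = ε.

δ = ε/6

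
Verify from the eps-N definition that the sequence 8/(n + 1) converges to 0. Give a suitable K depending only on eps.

Suppose eps > 0. For n ≥ 1, |8/(n + 1) − 0| = 8/(n + 1) ≤ 8/n.
We need 8/n < eps, i.e. n > 8/eps.
Take K = 8/eps. If n > K then |8/(n + 1)| ≤ 8/n < eps.

K = 8/eps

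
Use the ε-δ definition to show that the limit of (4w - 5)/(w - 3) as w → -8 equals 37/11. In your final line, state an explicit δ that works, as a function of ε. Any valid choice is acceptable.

δ = min(11/2, (121/14)ε)

Let ε > 0. We want δ > 0 with 0 < |w + 8| < δ ⇒ |(4w - 5)/(w - 3) − (37/11)| < ε.
Combining over a common denominator, (4w - 5)/(w - 3) − (37/11) = [(4w - 5)·(-11) − (-37)·(w - 3)] / [(-11)·(w - 3)] = -7(w + 8) / ((-11)(w - 3)).
So |(4w - 5)/(w - 3) − (37/11)| = 7|w + 8| / (11·|w − 3|).
Restrict δ ≤ 11/2. Then |w + 8| < 11/2 gives |w − 3| = |(w + 8) + (-11)| ≥ 11 − 11/2 = 11/2.
Hence |(4w - 5)/(w - 3) − (37/11)| < 7|w + 8|/(11·(11/2)) = (14/121)|w + 8|, which is < ε once |w + 8| < (121/14)ε.
Take δ = min(11/2, (121/14)ε). Then 0 < |w + 8| < δ forces both bounds, so |(4w - 5)/(w - 3) − (37/11)| < ε.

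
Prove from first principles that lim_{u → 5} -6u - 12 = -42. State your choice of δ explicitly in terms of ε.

Fix ε > 0. We need δ > 0 so that 0 < |u − 5| < δ implies |(-6u - 12) + 42| < ε.
|(-6u - 12) + 42| = |-6u + 30| = 6|u − 5|.
So 6|u − 5| < ε exactly when |u − 5| < ε/6.
Take δ = ε/6. If 0 < |u − 5| < δ then |(-6u - 12) + 42| = 6|u − 5| < 6·(ε/6) = ε.

δ = ε/6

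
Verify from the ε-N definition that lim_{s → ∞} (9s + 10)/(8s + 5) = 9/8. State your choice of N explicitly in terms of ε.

N = (35/64)/ε

Fix ε > 0. We seek N > 0 such that s > N implies |(9s + 10)/(8s + 5) − (9/8)| < ε.
(9s + 10)/(8s + 5) − (9/8) = (8(9s + 10) − 9(8s + 5)) / (8(8s + 5)) = 35/(8(8s + 5)).
For s > 0 we have 8s + 5 > 8s, so |(9s + 10)/(8s + 5) − (9/8)| = 35/(8(8s + 5)) < 35/(8·8s) = (35/64)/s.
Thus |(9s + 10)/(8s + 5) − (9/8)| < ε whenever s > (35/64)/ε.
Take N = (35/64)/ε. If s > N then |(9s + 10)/(8s + 5) − (9/8)| < (35/64)/s < ε.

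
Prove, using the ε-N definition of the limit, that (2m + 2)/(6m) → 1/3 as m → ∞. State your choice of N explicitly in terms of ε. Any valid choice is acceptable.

N = (1/3)/ε

Fix ε > 0. For m ≥ 1, |(2m + 2)/(6m) − (1/3)| = |12|/(6(6m)) = 12/(6(6m)).
Since 6m ≥ 6m for m ≥ 1, this is ≤ 12/(6·6m) = (1/3)/m.
So |(2m + 2)/(6m) − (1/3)| < ε whenever m > (1/3)/ε.
Take N = (1/3)/ε. If m > N then |(2m + 2)/(6m) − (1/3)| ≤ (1/3)/m < ε.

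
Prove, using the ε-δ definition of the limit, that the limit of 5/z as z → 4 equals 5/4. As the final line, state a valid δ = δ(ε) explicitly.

Let ε > 0 be given. We seek δ > 0 such that 0 < |z − 4| < δ implies |5/z − (5/4)| < ε.
|5/z − (5/4)| = 5·|4 − z|/(4·|z|) = 5|z − 4|/(4|z|).
Restrict δ ≤ 2. Then |z − 4| < 2 gives |z| > 2, so 4|z| > 8.
Then |5/z − (5/4)| < 5|z − 4|/8, which is < ε when |z − 4| < (8/5)ε.
Take δ = min(2, (8/5)ε). Then 0 < |z − 4| < δ gives both |z − 4| < 2 and |z − 4| < (8/5)ε, so |5/z − (5/4)| < ε.

δ = min(2, (8/5)ε)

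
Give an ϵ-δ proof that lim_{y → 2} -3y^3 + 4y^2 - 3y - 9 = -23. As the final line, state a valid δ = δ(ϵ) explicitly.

δ = min(2, ϵ/63)

Let ϵ > 0. We want δ > 0 such that 0 < |y − 2| < δ implies |(-3y^3 + 4y^2 - 3y - 9) + 23| < ϵ.
(-3y^3 + 4y^2 - 3y - 9) + 23 = -3y^3 + 4y^2 - 3y + 14 = (y − 2)(-3y^2 - 2y - 7).
So |(-3y^3 + 4y^2 - 3y - 9) + 23| = |y − 2|·|-3y^2 - 2y - 7|.
Assume first that |y − 2| < 2, so |y| < 4. Then |-3y^2 - 2y - 7| ≤ 3·4^2 + 2·4 + 7 = 63.
Hence |(-3y^3 + 4y^2 - 3y - 9) + 23| ≤ 63|y − 2| < ϵ provided |y − 2| < ϵ/63.
Take δ = min(2, ϵ/63). Then 0 < |y − 2| < δ gives both |y − 2| < 2 and |y − 2| < ϵ/63, so |(-3y^3 + 4y^2 - 3y - 9) + 23| < ϵ.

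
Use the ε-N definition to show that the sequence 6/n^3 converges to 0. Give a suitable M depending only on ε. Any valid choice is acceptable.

M = (6/ε)^{1/3}

Suppose ε > 0. For n ≥ 1, |6/n^3 − 0| = 6/n^3.
6/n^3 < ε ⇔ n^3 > 6/ε ⇔ n > (6/ε)^{1/3}.
Take M = (6/ε)^{1/3}. Then n > M implies 6/n^3 < ε.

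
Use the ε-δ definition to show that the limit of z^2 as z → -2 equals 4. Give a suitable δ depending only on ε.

Let ε > 0. We seek δ > 0 with 0 < |z + 2| < δ ⇒ |z^2 − 4| < ε.
Factor: z^2 − 4 = (z + 2)(z - 2), so |z^2 − 4| = |z + 2|·|z - 2|.
Impose δ ≤ 1 so that |z| < 3; then |z - 2| ≤ 5.
Hence |z^2 − 4| ≤ 5|z + 2|, which is < ε once |z + 2| < ε/5.
Take δ = min(1, ε/5). If 0 < |z + 2| < δ then both bounds hold and |z^2 − 4| ≤ 5|z + 2| < 5·(ε/5) = ε.

δ = min(1, ε/5)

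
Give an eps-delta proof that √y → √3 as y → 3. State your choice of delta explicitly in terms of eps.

Let eps > 0. We want delta > 0 such that 0 < |y − 3| < delta implies |√y − √3| < eps.
Rationalise: √y − √3 = (y − 3)/(√y + √3), so |√y − √3| = |y − 3|/(√y + √3).
Restrict delta ≤ 3 so that |y − 3| < 3 forces y > 0, and then √y + √3 > √3.
Hence |√y − √3| < |y − 3|/√3, which is < eps once |y − 3| < √3·eps.
Take delta = min(3, √3·eps). If 0 < |y − 3| < delta then y > 0 and |√y − √3| < |y − 3|/√3 < eps.

delta = min(3, √3·eps)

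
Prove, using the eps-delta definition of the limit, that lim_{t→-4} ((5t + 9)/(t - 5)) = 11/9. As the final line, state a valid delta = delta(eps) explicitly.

delta = min(9/2, (81/68)eps)

Let eps > 0. We want delta > 0 with 0 < |t + 4| < delta ⇒ |(5t + 9)/(t - 5) − (11/9)| < eps.
Combining over a common denominator, (5t + 9)/(t - 5) − (11/9) = [(5t + 9)·(-9) − (-11)·(t - 5)] / [(-9)·(t - 5)] = -34(t + 4) / ((-9)(t - 5)).
So |(5t + 9)/(t - 5) − (11/9)| = 34|t + 4| / (9·|t − 5|).
Require delta ≤ 9/2, so |t − 5| ≥ |-9| − |t + 4| > 9 − 9/2 = 9/2.
Hence |(5t + 9)/(t - 5) − (11/9)| < 34|t + 4|/(9·(9/2)) = (68/81)|t + 4|, which is < eps once |t + 4| < (81/68)eps.
Take delta = min(9/2, (81/68)eps). Then 0 < |t + 4| < delta forces both bounds, so |(5t + 9)/(t - 5) − (11/9)| < eps.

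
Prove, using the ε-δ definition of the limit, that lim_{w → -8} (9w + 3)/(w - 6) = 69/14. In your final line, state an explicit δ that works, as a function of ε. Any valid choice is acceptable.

Let ε > 0. We want δ > 0 with 0 < |w + 8| < δ ⇒ |(9w + 3)/(w - 6) − (69/14)| < ε.
Combining over a common denominator, (9w + 3)/(w - 6) − (69/14) = [(9w + 3)·(-14) − (-69)·(w - 6)] / [(-14)·(w - 6)] = -57(w + 8) / ((-14)(w - 6)).
So |(9w + 3)/(w - 6) − (69/14)| = 57|w + 8| / (14·|w − 6|).
Require δ ≤ 7, so |w − 6| ≥ |-14| − |w + 8| > 14 − 7 = 7.
Hence |(9w + 3)/(w - 6) − (69/14)| < 57|w + 8|/(14·7) = (57/98)|w + 8|, which is < ε once |w + 8| < (98/57)ε.
Take δ = min(7, (98/57)ε). Then 0 < |w + 8| < δ forces both bounds, so |(9w + 3)/(w - 6) − (69/14)| < ε.

δ = min(7, (98/57)ε)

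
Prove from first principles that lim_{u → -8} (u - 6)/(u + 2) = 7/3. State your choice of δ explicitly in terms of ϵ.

δ = min(3, (9/4)ϵ)

Let ϵ > 0. We want δ > 0 with 0 < |u + 8| < δ ⇒ |(u - 6)/(u + 2) − (7/3)| < ϵ.
Combining over a common denominator, (u - 6)/(u + 2) − (7/3) = [(u - 6)·(-6) − (-14)·(u + 2)] / [(-6)·(u + 2)] = 8(u + 8) / ((-6)(u + 2)).
So |(u - 6)/(u + 2) − (7/3)| = 8|u + 8| / (6·|u + 2|).
Restrict δ ≤ 3. Then |u + 8| < 3 gives |u + 2| = |(u + 8) + (-6)| ≥ 6 − 3 = 3.
Hence |(u - 6)/(u + 2) − (7/3)| < 8|u + 8|/(6·3) = (4/9)|u + 8|, which is < ϵ once |u + 8| < (9/4)ϵ.
Take δ = min(3, (9/4)ϵ). Then 0 < |u + 8| < δ forces both bounds, so |(u - 6)/(u + 2) − (7/3)| < ϵ.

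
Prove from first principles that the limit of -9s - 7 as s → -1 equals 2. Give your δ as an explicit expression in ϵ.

Suppose ϵ > 0. We need δ > 0 so that 0 < |s + 1| < δ implies |(-9s - 7) − 2| < ϵ.
Since (-9s - 7) − 2 = -9(s + 1), we have |(-9s - 7) − 2| = 9|s + 1|.
Thus it suffices that |s + 1| < ϵ/9.
Choosing δ = ϵ/9 gives |(-9s - 7) − 2| = 9|s + 1| < ϵ whenever |s + 1| < δ.

δ = ϵ/9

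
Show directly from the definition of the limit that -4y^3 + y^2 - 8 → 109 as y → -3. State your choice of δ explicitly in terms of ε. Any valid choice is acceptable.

δ = min(2, ε/204)

Suppose ε > 0. We want δ > 0 such that 0 < |y + 3| < δ implies |(-4y^3 + y^2 - 8) − 109| < ε.
(-4y^3 + y^2 - 8) − 109 = -4y^3 + y^2 - 117 = (y + 3)(-4y^2 + 13y - 39).
So |(-4y^3 + y^2 - 8) − 109| = |y + 3|·|-4y^2 + 13y - 39|.
Assume first that |y + 3| < 2, so |y| < 5. Then |-4y^2 + 13y - 39| ≤ 4·5^2 + 13·5 + 39 = 204.
Hence |(-4y^3 + y^2 - 8) − 109| ≤ 204|y + 3| < ε provided |y + 3| < ε/204.
Take δ = min(2, ε/204). Then 0 < |y + 3| < δ gives both |y + 3| < 2 and |y + 3| < ε/204, so |(-4y^3 + y^2 - 8) − 109| < ε.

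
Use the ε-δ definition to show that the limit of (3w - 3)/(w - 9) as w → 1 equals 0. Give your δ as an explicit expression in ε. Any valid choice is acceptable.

δ = min(4, (4/3)ε)

Let ε > 0. We want δ > 0 with 0 < |w − 1| < δ ⇒ |(3w - 3)/(w - 9) − 0| < ε.
Combining over a common denominator, (3w - 3)/(w - 9) − 0 = [(3w - 3)·(-8) − 0·(w - 9)] / [(-8)·(w - 9)] = -24(w − 1) / ((-8)(w - 9)).
So |(3w - 3)/(w - 9) − 0| = 24|w − 1| / (8·|w − 9|).
Require δ ≤ 4, so |w − 9| ≥ |-8| − |w − 1| > 8 − 4 = 4.
Hence |(3w - 3)/(w - 9) − 0| < 24|w − 1|/(8·4) = (3/4)|w − 1|, which is < ε once |w − 1| < (4/3)ε.
Take δ = min(4, (4/3)ε). Then 0 < |w − 1| < δ forces both bounds, so |(3w - 3)/(w - 9) − 0| < ε.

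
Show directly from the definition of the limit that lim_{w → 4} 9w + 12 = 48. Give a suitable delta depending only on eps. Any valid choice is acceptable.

delta = eps/9

Let eps > 0 be given. We need delta > 0 so that 0 < |w − 4| < delta implies |(9w + 12) − 48| < eps.
|(9w + 12) − 48| = |9w - 36| = 9|w − 4|.
So 9|w − 4| < eps exactly when |w − 4| < eps/9.
Choosing delta = eps/9 gives |(9w + 12) − 48| = 9|w − 4| < eps whenever |w − 4| < delta.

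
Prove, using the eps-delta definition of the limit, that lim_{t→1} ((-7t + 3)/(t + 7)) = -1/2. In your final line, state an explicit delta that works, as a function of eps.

delta = min(4, (8/13)eps)

Suppose eps > 0. We want delta > 0 with 0 < |t − 1| < delta ⇒ |(-7t + 3)/(t + 7) + 1/2| < eps.
Combining over a common denominator, (-7t + 3)/(t + 7) + 1/2 = [(-7t + 3)·8 − (-4)·(t + 7)] / [8·(t + 7)] = -52(t − 1) / (8(t + 7)).
So |(-7t + 3)/(t + 7) + 1/2| = 52|t − 1| / (8·|t + 7|).
Require delta ≤ 4, so |t + 7| ≥ |8| − |t − 1| > 8 − 4 = 4.
Hence |(-7t + 3)/(t + 7) + 1/2| < 52|t − 1|/(8·4) = (13/8)|t − 1|, which is < eps once |t − 1| < (8/13)eps.
Take delta = min(4, (8/13)eps). Then 0 < |t − 1| < delta forces both bounds, so |(-7t + 3)/(t + 7) + 1/2| < eps.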